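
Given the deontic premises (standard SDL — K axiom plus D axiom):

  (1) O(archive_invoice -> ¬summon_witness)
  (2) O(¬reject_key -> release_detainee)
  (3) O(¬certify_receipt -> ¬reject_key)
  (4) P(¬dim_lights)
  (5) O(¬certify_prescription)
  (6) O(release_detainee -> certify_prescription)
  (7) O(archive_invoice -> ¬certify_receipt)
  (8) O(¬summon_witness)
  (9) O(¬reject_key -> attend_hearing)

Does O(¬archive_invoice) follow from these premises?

Yes

Premise 5 states O(¬certify_prescription) outright.
Premise 6 is O(release_detainee -> certify_prescription); contrapositively O(¬certify_prescription -> ¬release_detainee). Since O(¬certify_prescription) holds, K gives O(¬release_detainee).
Premise 2 is O(¬reject_key -> release_detainee); contrapositively O(¬release_detainee -> reject_key). Since O(¬release_detainee) holds, K gives O(reject_key).
Premise 3 is O(¬certify_receipt -> ¬reject_key); contrapositively O(reject_key -> certify_receipt). Since O(reject_key) holds, K gives O(certify_receipt).
The contrapositive of premise 7 (O(archive_invoice -> ¬certify_receipt)) is O(certify_receipt -> ¬archive_invoice), and O(certify_receipt) is already established, so O(¬archive_invoice).
Premises 1, 4, 8, 9 do not contribute to this derivation.
So O(¬archive_invoice) follows.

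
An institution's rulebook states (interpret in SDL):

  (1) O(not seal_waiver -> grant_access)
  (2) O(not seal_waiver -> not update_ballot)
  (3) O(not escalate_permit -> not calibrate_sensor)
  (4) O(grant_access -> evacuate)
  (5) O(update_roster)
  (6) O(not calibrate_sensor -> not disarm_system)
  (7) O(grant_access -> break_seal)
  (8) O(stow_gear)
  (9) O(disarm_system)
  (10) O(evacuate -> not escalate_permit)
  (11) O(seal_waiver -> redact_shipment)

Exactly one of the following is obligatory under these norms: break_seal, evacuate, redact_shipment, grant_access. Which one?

redact_shipment

Premise 9 gives O(disarm_system).
Premise 6, O(not calibrate_sensor -> not disarm_system), contraposes to O(disarm_system -> calibrate_sensor); with O(disarm_system) we get O(calibrate_sensor).
Premise 3 is O(not escalate_permit -> not calibrate_sensor); contrapositively O(calibrate_sensor -> escalate_permit). Since O(calibrate_sensor) holds, K gives O(escalate_permit).
Premise 10, O(evacuate -> not escalate_permit), contraposes to O(escalate_permit -> not evacuate); with O(escalate_permit) we get O(not evacuate).
Premise 4 is O(grant_access -> evacuate); contrapositively O(not evacuate -> not grant_access). Since O(not evacuate) holds, K gives O(not grant_access).
Premise 1 is O(not seal_waiver -> grant_access); contrapositively O(not grant_access -> seal_waiver). Since O(not grant_access) holds, K gives O(seal_waiver).
Premise 11 is O(seal_waiver -> redact_shipment); since O(seal_waiver), deontic closure gives O(redact_shipment).
So O(redact_shipment) holds — redact_shipment is obligatory. None of the other listed options is made obligatory by any chain of premises.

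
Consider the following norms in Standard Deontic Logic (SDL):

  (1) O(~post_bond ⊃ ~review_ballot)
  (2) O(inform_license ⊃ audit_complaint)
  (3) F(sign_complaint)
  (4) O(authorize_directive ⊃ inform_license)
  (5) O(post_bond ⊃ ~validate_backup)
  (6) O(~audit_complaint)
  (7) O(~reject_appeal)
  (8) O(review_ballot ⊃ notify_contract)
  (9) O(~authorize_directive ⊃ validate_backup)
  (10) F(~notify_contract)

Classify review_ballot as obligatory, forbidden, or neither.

From premise 6 we have O(~audit_complaint).
Premise 2 is O(inform_license ⊃ audit_complaint); contrapositively O(~audit_complaint ⊃ ~inform_license). Since O(~audit_complaint) holds, K gives O(~inform_license).
Premise 4 is O(authorize_directive ⊃ inform_license); contrapositively O(~inform_license ⊃ ~authorize_directive). Since O(~inform_license) holds, K gives O(~authorize_directive).
Premise 9 is O(~authorize_directive ⊃ validate_backup); since O(~authorize_directive), deontic closure gives O(validate_backup).
The contrapositive of premise 5 (O(post_bond ⊃ ~validate_backup)) is O(validate_backup ⊃ ~post_bond), and O(validate_backup) is already established, so O(~post_bond).
From O(~post_bond) and premise 1, O(~post_bond ⊃ ~review_ballot), we obtain O(~review_ballot).
Premises 3, 7, 8, 10 do not contribute to this derivation.
Thus O(~review_ballot), which is F(review_ballot): review_ballot is forbidden.

Forbidden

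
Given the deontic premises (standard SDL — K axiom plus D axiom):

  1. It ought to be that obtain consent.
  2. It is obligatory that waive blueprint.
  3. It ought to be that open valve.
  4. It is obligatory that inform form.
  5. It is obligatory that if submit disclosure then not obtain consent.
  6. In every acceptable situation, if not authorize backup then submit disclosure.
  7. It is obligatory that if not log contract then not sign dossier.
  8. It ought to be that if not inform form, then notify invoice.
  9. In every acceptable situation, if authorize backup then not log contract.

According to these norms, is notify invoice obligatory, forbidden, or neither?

Premise 8 is O(¬inform_form → notify_invoice), but O(¬inform_form) is not derivable from the premises, so it does not yield O(notify_invoice).
No premise or chain of K-axiom applications forces O(notify_invoice), and none forces O(¬notify_invoice). So notify_invoice is neither obligatory nor forbidden under these norms.

Neither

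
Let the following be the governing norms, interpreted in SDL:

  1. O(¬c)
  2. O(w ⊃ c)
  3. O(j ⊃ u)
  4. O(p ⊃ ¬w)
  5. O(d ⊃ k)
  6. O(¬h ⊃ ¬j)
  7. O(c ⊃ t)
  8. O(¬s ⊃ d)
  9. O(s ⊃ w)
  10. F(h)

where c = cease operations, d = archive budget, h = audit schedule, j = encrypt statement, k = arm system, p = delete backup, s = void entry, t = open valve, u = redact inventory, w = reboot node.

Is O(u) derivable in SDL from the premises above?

Premise 3 is O(j ⊃ u), but O(j) is not derivable from the premises, so it does not yield O(u).
No other premise forces O(u). An ideal world satisfying every premise can still have u false, so O(u) is not derivable.

No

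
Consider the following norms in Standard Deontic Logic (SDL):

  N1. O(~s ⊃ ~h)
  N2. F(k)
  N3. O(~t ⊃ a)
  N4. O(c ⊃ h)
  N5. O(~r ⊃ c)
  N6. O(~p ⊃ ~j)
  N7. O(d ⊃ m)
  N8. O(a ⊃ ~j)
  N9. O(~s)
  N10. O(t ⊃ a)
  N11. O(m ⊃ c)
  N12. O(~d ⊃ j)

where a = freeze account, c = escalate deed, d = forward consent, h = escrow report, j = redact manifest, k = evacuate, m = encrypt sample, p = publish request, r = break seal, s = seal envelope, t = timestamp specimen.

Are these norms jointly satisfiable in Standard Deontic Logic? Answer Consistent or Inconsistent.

Inconsistent

By case analysis on ~t: premise 3 gives O(~t ⊃ a) and premise 10 gives O(t ⊃ a), so O(a) either way.
With premise 8, O(a ⊃ ~j), the K-axiom yields O(~j).
Premise 12, O(~d ⊃ j), contraposes to O(~j ⊃ d); with O(~j) we get O(d).
With premise 7, O(d ⊃ m), the K-axiom yields O(m).
Applying K to premise 11 (O(m ⊃ c)) and O(m) yields O(c).
With premise 4, O(c ⊃ h), the K-axiom yields O(h).
Premise 1, O(~s ⊃ ~h), contraposes to O(h ⊃ s); with O(h) we get O(s).
Yet premise 9 states O(~s).
We now have both O(s) and O(~s) — s is simultaneously obligatory and forbidden, violating the D-axiom.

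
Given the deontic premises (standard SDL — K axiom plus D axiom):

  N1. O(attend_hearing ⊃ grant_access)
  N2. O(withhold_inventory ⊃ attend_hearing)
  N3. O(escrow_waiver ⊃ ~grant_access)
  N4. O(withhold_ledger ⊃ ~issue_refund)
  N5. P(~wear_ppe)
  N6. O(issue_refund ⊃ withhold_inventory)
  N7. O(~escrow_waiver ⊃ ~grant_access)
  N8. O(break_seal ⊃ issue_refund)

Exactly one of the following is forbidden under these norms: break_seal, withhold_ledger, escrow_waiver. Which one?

break_seal

Premises 3 and 7 cover both cases: O(escrow_waiver ⊃ ~grant_access) and O(~escrow_waiver ⊃ ~grant_access). Since escrow_waiver ∨ ~escrow_waiver is a tautology, O(~grant_access) follows.
The contrapositive of premise 1 (O(attend_hearing ⊃ grant_access)) is O(~grant_access ⊃ ~attend_hearing), and O(~grant_access) is already established, so O(~attend_hearing).
The contrapositive of premise 2 (O(withhold_inventory ⊃ attend_hearing)) is O(~attend_hearing ⊃ ~withhold_inventory), and O(~attend_hearing) is already established, so O(~withhold_inventory).
Premise 6 is O(issue_refund ⊃ withhold_inventory); contrapositively O(~withhold_inventory ⊃ ~issue_refund). Since O(~withhold_inventory) holds, K gives O(~issue_refund).
Premise 8, O(break_seal ⊃ issue_refund), contraposes to O(~issue_refund ⊃ ~break_seal); with O(~issue_refund) we get O(~break_seal).
So O(~break_seal) holds, i.e. break_seal is forbidden. None of the other listed options is forbidden under the premises.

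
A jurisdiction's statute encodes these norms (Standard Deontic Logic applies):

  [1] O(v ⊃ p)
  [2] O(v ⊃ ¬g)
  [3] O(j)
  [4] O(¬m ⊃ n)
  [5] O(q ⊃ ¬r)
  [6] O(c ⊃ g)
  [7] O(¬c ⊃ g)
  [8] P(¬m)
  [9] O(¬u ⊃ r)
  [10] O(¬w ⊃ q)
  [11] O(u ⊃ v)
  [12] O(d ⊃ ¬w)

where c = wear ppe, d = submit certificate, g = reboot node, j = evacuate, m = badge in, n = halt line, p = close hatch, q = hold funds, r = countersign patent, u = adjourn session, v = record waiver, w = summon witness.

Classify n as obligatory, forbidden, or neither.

Neither

Premise 4 is O(¬m ⊃ n), but O(¬m) is not derivable from the premises (the permission P(¬m) asserts only ¬O(m), not O(¬m)), so it does not yield O(n).
No premise or chain of K-axiom applications forces O(n), and none forces O(¬n). So n is neither obligatory nor forbidden under these norms.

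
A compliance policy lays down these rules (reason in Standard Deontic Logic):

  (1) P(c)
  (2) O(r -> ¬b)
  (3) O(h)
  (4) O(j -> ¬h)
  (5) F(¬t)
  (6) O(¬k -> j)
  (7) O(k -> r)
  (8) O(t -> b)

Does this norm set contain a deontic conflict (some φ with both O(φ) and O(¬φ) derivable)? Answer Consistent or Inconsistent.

Premise 3 states O(h) outright.
Premise 4 is O(j -> ¬h); contrapositively O(h -> ¬j). Since O(h) holds, K gives O(¬j).
The contrapositive of premise 6 (O(¬k -> j)) is O(¬j -> k), and O(¬j) is already established, so O(k).
Applying K to premise 7 (O(k -> r)) and O(k) yields O(r).
Premise 2 is O(r -> ¬b); since O(r), deontic closure gives O(¬b).
Premise 8, O(t -> b), contraposes to O(¬b -> ¬t); with O(¬b) we get O(¬t).
But premise 5, F(¬t), means O(t).
We now have both O(¬t) and O(t) — t is simultaneously obligatory and forbidden, violating the D-axiom.

Inconsistent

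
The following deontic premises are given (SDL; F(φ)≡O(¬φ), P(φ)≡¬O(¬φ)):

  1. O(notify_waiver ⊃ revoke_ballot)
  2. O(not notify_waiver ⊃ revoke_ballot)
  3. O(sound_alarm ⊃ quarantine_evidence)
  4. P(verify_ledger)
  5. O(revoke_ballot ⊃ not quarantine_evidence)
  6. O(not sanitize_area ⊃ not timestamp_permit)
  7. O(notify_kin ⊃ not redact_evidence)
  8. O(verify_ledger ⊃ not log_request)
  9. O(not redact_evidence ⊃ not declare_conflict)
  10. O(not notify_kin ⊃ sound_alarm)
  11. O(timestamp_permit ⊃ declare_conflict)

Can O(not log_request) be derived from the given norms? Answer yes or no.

No

Premise 8 is O(verify_ledger ⊃ not log_request), but O(verify_ledger) is not derivable from the premises (the permission P(verify_ledger) asserts only not O(not verify_ledger), not O(verify_ledger)), so it does not yield O(not log_request).
No other premise forces O(not log_request). An ideal world satisfying every premise can still have not log_request false, so O(not log_request) is not derivable.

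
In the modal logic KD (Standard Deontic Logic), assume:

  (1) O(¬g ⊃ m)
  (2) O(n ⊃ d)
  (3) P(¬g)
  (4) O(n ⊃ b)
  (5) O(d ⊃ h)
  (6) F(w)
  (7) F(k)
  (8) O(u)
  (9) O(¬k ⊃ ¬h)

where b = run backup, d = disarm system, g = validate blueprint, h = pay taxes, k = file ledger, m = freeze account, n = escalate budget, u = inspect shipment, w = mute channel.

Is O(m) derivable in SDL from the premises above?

Premise 1 is O(¬g ⊃ m), but O(¬g) is not derivable from the premises (the permission P(¬g) asserts only ¬O(g), not O(¬g)), so it does not yield O(m).
No other premise forces O(m). An ideal world satisfying every premise can still have m false, so O(m) is not derivable.

No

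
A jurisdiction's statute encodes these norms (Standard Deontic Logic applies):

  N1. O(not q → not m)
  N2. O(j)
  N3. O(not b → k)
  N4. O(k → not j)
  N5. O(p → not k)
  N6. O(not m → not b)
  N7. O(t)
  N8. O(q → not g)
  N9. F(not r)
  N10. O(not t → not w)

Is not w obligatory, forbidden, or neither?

Premise 10 is O(not t → not w), but O(not t) is not derivable from the premises, so it does not yield O(not w).
No premise or chain of K-axiom applications forces O(not w), and none forces O(w). So not w is neither obligatory nor forbidden under these norms.

Neither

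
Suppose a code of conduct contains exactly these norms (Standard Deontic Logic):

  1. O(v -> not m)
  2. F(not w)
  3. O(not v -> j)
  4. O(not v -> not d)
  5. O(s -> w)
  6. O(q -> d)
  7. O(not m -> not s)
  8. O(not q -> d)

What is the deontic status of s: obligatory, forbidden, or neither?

Forbidden

Premises 8 and 6 cover both cases: O(not q -> d) and O(q -> d). Since not q ∨ q is a tautology, O(d) follows.
Premise 4, O(not v -> not d), contraposes to O(d -> v); with O(d) we get O(v).
With premise 1, O(v -> not m), the K-axiom yields O(not m).
Premise 7 is O(not m -> not s); since O(not m), deontic closure gives O(not s).
Premises 2, 3, 5 do not contribute to this derivation.
Thus O(not s), which is F(s): s is forbidden.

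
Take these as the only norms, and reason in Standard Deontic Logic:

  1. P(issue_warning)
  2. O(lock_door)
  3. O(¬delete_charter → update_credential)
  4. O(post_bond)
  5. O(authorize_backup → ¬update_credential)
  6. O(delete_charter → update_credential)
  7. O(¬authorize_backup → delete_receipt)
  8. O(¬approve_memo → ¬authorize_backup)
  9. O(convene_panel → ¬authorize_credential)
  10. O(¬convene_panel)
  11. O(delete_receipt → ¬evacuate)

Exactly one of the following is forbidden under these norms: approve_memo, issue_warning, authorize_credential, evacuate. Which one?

Premises 6 and 3 are O(delete_charter → update_credential) and O(¬delete_charter → update_credential); every ideal world satisfies delete_charter or ¬delete_charter, so in either case update_credential holds — hence O(update_credential).
The contrapositive of premise 5 (O(authorize_backup → ¬update_credential)) is O(update_credential → ¬authorize_backup), and O(update_credential) is already established, so O(¬authorize_backup).
With premise 7, O(¬authorize_backup → delete_receipt), the K-axiom yields O(delete_receipt).
From O(delete_receipt) and premise 11, O(delete_receipt → ¬evacuate), we obtain O(¬evacuate).
So O(¬evacuate) holds, i.e. evacuate is forbidden. None of the other listed options is forbidden under the premises.

evacuate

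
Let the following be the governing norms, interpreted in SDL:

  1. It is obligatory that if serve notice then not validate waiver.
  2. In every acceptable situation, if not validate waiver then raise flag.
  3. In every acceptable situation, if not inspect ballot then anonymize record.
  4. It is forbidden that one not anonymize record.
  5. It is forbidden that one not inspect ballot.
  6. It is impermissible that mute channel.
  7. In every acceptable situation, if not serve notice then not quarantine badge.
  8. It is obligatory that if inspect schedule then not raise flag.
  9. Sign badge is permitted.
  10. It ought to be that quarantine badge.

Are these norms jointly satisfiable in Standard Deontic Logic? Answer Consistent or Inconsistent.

Premise 3 is O(¬inspect_ballot → anonymize_record); even if O(anonymize_record) held, inferring O(¬inspect_ballot) would be affirming the consequent — invalid.
So O(¬inspect_ballot) is not derivable, and the apparent clash with O(inspect_ballot) does not arise.
A world satisfying every obligation exists (e.g. anonymize_record=true, inspect_ballot=true, inspect_schedule=false, mute_channel=false, quarantine_badge=true, raise_flag=true, serve_notice=true, sign_badge=false, validate_waiver=false); no atom is both obligatory and forbidden, so the set is consistent.

Consistent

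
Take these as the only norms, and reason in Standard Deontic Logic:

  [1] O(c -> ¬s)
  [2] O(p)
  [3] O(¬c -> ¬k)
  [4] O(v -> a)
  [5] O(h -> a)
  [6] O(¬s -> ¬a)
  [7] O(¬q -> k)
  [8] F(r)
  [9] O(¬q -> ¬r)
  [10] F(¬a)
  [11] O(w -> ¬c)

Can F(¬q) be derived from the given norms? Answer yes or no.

Premise 10 is F(¬a), i.e. O(a).
The contrapositive of premise 6 (O(¬s -> ¬a)) is O(a -> s), and O(a) is already established, so O(s).
Premise 1 is O(c -> ¬s); contrapositively O(s -> ¬c). Since O(s) holds, K gives O(¬c).
With premise 3, O(¬c -> ¬k), the K-axiom yields O(¬k).
Premise 7 is O(¬q -> k); contrapositively O(¬k -> q). Since O(¬k) holds, K gives O(q).
Premises 2, 4, 5, 8, 9, 11 do not contribute to this derivation.
So O(q) holds, i.e. F(¬q). The claim follows.

Yes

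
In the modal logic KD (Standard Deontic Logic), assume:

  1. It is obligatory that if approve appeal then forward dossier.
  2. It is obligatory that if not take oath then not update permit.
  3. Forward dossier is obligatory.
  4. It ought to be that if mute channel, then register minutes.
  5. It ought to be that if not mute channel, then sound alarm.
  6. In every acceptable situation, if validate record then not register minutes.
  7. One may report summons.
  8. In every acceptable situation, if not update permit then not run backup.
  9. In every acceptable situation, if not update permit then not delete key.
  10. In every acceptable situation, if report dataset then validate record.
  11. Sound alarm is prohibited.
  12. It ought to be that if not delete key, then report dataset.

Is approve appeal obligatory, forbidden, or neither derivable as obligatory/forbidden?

Neither

Premise 1 is O(approve_appeal → forward_dossier); even if O(forward_dossier) held, inferring O(approve_appeal) would be affirming the consequent — invalid.
No premise or chain of K-axiom applications forces O(approve_appeal), and none forces O(¬approve_appeal). So approve_appeal is neither obligatory nor forbidden under these norms.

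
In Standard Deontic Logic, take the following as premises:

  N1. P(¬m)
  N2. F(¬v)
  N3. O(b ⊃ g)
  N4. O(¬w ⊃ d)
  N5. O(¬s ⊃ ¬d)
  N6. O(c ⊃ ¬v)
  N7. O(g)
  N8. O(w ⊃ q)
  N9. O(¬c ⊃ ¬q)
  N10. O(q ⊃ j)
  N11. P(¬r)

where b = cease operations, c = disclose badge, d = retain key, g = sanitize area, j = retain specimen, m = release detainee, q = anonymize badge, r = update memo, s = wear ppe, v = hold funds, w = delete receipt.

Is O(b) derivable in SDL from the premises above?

Premise 3 is O(b ⊃ g); even if O(g) held, inferring O(b) would be affirming the consequent — invalid.
No other premise forces O(b). An ideal world satisfying every premise can still have b false, so O(b) is not derivable.

No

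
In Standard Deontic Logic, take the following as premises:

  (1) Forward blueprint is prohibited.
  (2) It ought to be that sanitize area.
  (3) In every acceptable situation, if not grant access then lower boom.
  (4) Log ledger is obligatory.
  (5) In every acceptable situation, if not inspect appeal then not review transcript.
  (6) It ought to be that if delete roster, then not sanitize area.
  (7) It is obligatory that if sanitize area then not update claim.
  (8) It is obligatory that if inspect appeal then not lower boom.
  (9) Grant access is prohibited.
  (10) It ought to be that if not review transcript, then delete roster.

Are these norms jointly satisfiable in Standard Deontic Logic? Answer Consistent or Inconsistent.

Inconsistent

F(grant_access) at premise 9 means O(¬grant_access).
With premise 3, O(¬grant_access → lower_boom), the K-axiom yields O(lower_boom).
Premise 8, O(inspect_appeal → ¬lower_boom), contraposes to O(lower_boom → ¬inspect_appeal); with O(lower_boom) we get O(¬inspect_appeal).
Applying K to premise 5 (O(¬inspect_appeal → ¬review_transcript)) and O(¬inspect_appeal) yields O(¬review_transcript).
Premise 10 is O(¬review_transcript → delete_roster); since O(¬review_transcript), deontic closure gives O(delete_roster).
From O(delete_roster) and premise 6, O(delete_roster → ¬sanitize_area), we obtain O(¬sanitize_area).
However, premise 2 gives O(sanitize_area).
We now have both O(¬sanitize_area) and O(sanitize_area) — sanitize_area is simultaneously obligatory and forbidden, violating the D-axiom.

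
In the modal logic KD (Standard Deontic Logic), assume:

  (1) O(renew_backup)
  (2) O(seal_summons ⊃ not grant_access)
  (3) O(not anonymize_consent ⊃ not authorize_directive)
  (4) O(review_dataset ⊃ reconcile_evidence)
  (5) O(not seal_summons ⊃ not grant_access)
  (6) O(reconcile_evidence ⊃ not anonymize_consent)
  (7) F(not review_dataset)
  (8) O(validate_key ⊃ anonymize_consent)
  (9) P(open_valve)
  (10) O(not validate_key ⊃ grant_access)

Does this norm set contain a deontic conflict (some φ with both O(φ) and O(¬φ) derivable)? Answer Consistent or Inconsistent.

Inconsistent

Premises 2 and 5 are O(seal_summons ⊃ not grant_access) and O(not seal_summons ⊃ not grant_access); every ideal world satisfies seal_summons or not seal_summons, so in either case not grant_access holds — hence O(not grant_access).
The contrapositive of premise 10 (O(not validate_key ⊃ grant_access)) is O(not grant_access ⊃ validate_key), and O(not grant_access) is already established, so O(validate_key).
From O(validate_key) and premise 8, O(validate_key ⊃ anonymize_consent), we obtain O(anonymize_consent).
The contrapositive of premise 6 (O(reconcile_evidence ⊃ not anonymize_consent)) is O(anonymize_consent ⊃ not reconcile_evidence), and O(anonymize_consent) is already established, so O(not reconcile_evidence).
The contrapositive of premise 4 (O(review_dataset ⊃ reconcile_evidence)) is O(not reconcile_evidence ⊃ not review_dataset), and O(not reconcile_evidence) is already established, so O(not review_dataset).
Yet premise 7 is F(not review_dataset), i.e. O(review_dataset).
We now have both O(not review_dataset) and O(review_dataset) — review_dataset is simultaneously obligatory and forbidden, violating the D-axiom.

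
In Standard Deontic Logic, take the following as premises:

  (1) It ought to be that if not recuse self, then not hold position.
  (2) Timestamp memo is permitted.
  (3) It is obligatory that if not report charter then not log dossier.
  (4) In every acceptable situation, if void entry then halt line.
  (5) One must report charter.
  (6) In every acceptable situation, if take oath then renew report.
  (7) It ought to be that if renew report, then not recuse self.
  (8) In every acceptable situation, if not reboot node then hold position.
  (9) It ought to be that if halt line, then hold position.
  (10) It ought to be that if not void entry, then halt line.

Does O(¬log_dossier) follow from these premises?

Premise 3 is O(¬report_charter → ¬log_dossier), but O(¬report_charter) is not derivable from the premises, so it does not yield O(¬log_dossier).
No other premise forces O(¬log_dossier). An ideal world satisfying every premise can still have ¬log_dossier false, so O(¬log_dossier) is not derivable.

No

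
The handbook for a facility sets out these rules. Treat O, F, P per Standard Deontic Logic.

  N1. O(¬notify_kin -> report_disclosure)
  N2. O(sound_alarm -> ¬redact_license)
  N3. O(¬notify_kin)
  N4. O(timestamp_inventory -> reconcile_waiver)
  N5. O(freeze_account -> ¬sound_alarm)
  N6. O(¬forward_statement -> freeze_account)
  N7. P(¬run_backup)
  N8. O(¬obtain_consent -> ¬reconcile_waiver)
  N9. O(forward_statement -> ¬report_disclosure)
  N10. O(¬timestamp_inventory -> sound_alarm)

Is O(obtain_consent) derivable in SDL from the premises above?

Yes

From premise 3 we have O(¬notify_kin).
Applying K to premise 1 (O(¬notify_kin -> report_disclosure)) and O(¬notify_kin) yields O(report_disclosure).
Premise 9, O(forward_statement -> ¬report_disclosure), contraposes to O(report_disclosure -> ¬forward_statement); with O(report_disclosure) we get O(¬forward_statement).
Applying K to premise 6 (O(¬forward_statement -> freeze_account)) and O(¬forward_statement) yields O(freeze_account).
Applying K to premise 5 (O(freeze_account -> ¬sound_alarm)) and O(freeze_account) yields O(¬sound_alarm).
Premise 10 is O(¬timestamp_inventory -> sound_alarm); contrapositively O(¬sound_alarm -> timestamp_inventory). Since O(¬sound_alarm) holds, K gives O(timestamp_inventory).
With premise 4, O(timestamp_inventory -> reconcile_waiver), the K-axiom yields O(reconcile_waiver).
Premise 8, O(¬obtain_consent -> ¬reconcile_waiver), contraposes to O(reconcile_waiver -> obtain_consent); with O(reconcile_waiver) we get O(obtain_consent).
Premises 2, 7 do not contribute to this derivation.
So O(obtain_consent) follows.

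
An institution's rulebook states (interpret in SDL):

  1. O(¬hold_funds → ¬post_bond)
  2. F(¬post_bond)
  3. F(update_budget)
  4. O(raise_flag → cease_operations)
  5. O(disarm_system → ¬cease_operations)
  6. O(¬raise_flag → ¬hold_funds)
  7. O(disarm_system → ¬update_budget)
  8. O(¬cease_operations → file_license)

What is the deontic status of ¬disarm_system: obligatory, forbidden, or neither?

Obligatory

Premise 2, F(¬post_bond), is equivalent to O(post_bond).
Premise 1 is O(¬hold_funds → ¬post_bond); contrapositively O(post_bond → hold_funds). Since O(post_bond) holds, K gives O(hold_funds).
Premise 6 is O(¬raise_flag → ¬hold_funds); contrapositively O(hold_funds → raise_flag). Since O(hold_funds) holds, K gives O(raise_flag).
Applying K to premise 4 (O(raise_flag → cease_operations)) and O(raise_flag) yields O(cease_operations).
Premise 5, O(disarm_system → ¬cease_operations), contraposes to O(cease_operations → ¬disarm_system); with O(cease_operations) we get O(¬disarm_system).
Premises 3, 7, 8 do not contribute to this derivation.
Hence ¬disarm_system is obligatory.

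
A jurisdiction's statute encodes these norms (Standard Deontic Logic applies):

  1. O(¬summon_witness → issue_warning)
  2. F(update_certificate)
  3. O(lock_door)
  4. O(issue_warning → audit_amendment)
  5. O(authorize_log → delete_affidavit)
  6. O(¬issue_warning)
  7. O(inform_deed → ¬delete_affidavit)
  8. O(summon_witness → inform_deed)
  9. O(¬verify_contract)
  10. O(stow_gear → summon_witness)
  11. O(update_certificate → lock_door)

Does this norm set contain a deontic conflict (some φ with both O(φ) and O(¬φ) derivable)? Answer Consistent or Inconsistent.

Premise 11 is O(update_certificate → lock_door); even if O(lock_door) held, inferring O(update_certificate) would be affirming the consequent — invalid.
So O(update_certificate) is not derivable, and the apparent clash with O(¬update_certificate) does not arise.
A world satisfying every obligation exists (e.g. audit_amendment=false, authorize_log=false, delete_affidavit=false, inform_deed=true, issue_warning=false, lock_door=true, stow_gear=false, summon_witness=true, update_certificate=false, verify_contract=false); no atom is both obligatory and forbidden, so the set is consistent.

Consistent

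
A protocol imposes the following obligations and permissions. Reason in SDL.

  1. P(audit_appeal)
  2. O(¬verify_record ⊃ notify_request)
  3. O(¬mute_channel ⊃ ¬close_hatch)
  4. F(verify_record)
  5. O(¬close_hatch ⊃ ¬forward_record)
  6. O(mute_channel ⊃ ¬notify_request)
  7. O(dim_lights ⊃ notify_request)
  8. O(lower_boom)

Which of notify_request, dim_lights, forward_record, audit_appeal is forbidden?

forward_record

F(verify_record) at premise 4 means O(¬verify_record).
From O(¬verify_record) and premise 2, O(¬verify_record ⊃ notify_request), we obtain O(notify_request).
Premise 6, O(mute_channel ⊃ ¬notify_request), contraposes to O(notify_request ⊃ ¬mute_channel); with O(notify_request) we get O(¬mute_channel).
With premise 3, O(¬mute_channel ⊃ ¬close_hatch), the K-axiom yields O(¬close_hatch).
With premise 5, O(¬close_hatch ⊃ ¬forward_record), the K-axiom yields O(¬forward_record).
So O(¬forward_record) holds, i.e. forward_record is forbidden. None of the other listed options is forbidden under the premises.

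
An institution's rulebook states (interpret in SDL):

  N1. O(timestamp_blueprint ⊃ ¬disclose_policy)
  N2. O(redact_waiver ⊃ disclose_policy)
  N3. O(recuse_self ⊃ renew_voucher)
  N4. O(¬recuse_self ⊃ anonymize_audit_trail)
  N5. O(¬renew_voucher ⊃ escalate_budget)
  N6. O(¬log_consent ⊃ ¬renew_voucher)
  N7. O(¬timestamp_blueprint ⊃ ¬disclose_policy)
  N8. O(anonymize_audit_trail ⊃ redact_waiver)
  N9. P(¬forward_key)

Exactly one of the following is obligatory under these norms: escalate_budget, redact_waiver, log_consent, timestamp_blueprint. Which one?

By case analysis on ¬timestamp_blueprint: premise 7 gives O(¬timestamp_blueprint ⊃ ¬disclose_policy) and premise 1 gives O(timestamp_blueprint ⊃ ¬disclose_policy), so O(¬disclose_policy) either way.
Premise 2, O(redact_waiver ⊃ disclose_policy), contraposes to O(¬disclose_policy ⊃ ¬redact_waiver); with O(¬disclose_policy) we get O(¬redact_waiver).
The contrapositive of premise 8 (O(anonymize_audit_trail ⊃ redact_waiver)) is O(¬redact_waiver ⊃ ¬anonymize_audit_trail), and O(¬redact_waiver) is already established, so O(¬anonymize_audit_trail).
Premise 4 is O(¬recuse_self ⊃ anonymize_audit_trail); contrapositively O(¬anonymize_audit_trail ⊃ recuse_self). Since O(¬anonymize_audit_trail) holds, K gives O(recuse_self).
Premise 3 is O(recuse_self ⊃ renew_voucher); since O(recuse_self), deontic closure gives O(renew_voucher).
The contrapositive of premise 6 (O(¬log_consent ⊃ ¬renew_voucher)) is O(renew_voucher ⊃ log_consent), and O(renew_voucher) is already established, so O(log_consent).
So O(log_consent) holds — log_consent is obligatory. None of the other listed options is made obligatory by any chain of premises.

log_consent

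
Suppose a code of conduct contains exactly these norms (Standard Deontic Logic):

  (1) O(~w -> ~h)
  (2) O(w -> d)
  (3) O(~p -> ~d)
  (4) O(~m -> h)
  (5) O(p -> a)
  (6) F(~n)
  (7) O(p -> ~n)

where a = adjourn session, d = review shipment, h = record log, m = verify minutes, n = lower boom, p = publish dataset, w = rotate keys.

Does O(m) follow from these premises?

Premise 6 is F(~n), i.e. O(n).
Premise 7 is O(p -> ~n); contrapositively O(n -> ~p). Since O(n) holds, K gives O(~p).
With premise 3, O(~p -> ~d), the K-axiom yields O(~d).
Premise 2 is O(w -> d); contrapositively O(~d -> ~w). Since O(~d) holds, K gives O(~w).
From O(~w) and premise 1, O(~w -> ~h), we obtain O(~h).
Premise 4 is O(~m -> h); contrapositively O(~h -> m). Since O(~h) holds, K gives O(m).
Premise 5 does not contribute to this derivation.
So O(m) follows.

Yes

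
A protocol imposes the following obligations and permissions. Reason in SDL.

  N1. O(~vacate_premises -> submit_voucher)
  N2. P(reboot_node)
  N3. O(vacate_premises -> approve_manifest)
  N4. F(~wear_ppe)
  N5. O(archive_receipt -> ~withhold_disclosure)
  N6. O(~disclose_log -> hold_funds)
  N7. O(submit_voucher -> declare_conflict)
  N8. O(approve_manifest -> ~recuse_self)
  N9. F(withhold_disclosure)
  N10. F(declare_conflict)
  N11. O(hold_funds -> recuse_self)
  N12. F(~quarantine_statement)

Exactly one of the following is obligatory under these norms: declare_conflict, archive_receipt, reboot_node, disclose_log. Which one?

Premise 10, F(declare_conflict), is equivalent to O(~declare_conflict).
Premise 7 is O(submit_voucher -> declare_conflict); contrapositively O(~declare_conflict -> ~submit_voucher). Since O(~declare_conflict) holds, K gives O(~submit_voucher).
Premise 1 is O(~vacate_premises -> submit_voucher); contrapositively O(~submit_voucher -> vacate_premises). Since O(~submit_voucher) holds, K gives O(vacate_premises).
Premise 3 is O(vacate_premises -> approve_manifest); since O(vacate_premises), deontic closure gives O(approve_manifest).
Applying K to premise 8 (O(approve_manifest -> ~recuse_self)) and O(approve_manifest) yields O(~recuse_self).
Premise 11 is O(hold_funds -> recuse_self); contrapositively O(~recuse_self -> ~hold_funds). Since O(~recuse_self) holds, K gives O(~hold_funds).
The contrapositive of premise 6 (O(~disclose_log -> hold_funds)) is O(~hold_funds -> disclose_log), and O(~hold_funds) is already established, so O(disclose_log).
So O(disclose_log) holds — disclose_log is obligatory. None of the other listed options is made obligatory by any chain of premises.

disclose_log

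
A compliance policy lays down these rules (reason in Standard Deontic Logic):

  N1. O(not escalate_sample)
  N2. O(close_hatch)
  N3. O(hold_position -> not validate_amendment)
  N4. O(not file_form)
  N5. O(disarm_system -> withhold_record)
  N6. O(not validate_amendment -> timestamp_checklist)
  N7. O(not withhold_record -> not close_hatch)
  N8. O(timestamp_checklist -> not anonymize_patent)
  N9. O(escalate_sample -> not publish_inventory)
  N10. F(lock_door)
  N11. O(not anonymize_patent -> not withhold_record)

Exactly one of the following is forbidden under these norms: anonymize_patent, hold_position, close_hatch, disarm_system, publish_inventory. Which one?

hold_position

Premise 2 gives O(close_hatch).
Premise 7, O(not withhold_record -> not close_hatch), contraposes to O(close_hatch -> withhold_record); with O(close_hatch) we get O(withhold_record).
The contrapositive of premise 11 (O(not anonymize_patent -> not withhold_record)) is O(withhold_record -> anonymize_patent), and O(withhold_record) is already established, so O(anonymize_patent).
Premise 8 is O(timestamp_checklist -> not anonymize_patent); contrapositively O(anonymize_patent -> not timestamp_checklist). Since O(anonymize_patent) holds, K gives O(not timestamp_checklist).
The contrapositive of premise 6 (O(not validate_amendment -> timestamp_checklist)) is O(not timestamp_checklist -> validate_amendment), and O(not timestamp_checklist) is already established, so O(validate_amendment).
Premise 3, O(hold_position -> not validate_amendment), contraposes to O(validate_amendment -> not hold_position); with O(validate_amendment) we get O(not hold_position).
So O(not hold_position) holds, i.e. hold_position is forbidden. None of the other listed options is forbidden under the premises.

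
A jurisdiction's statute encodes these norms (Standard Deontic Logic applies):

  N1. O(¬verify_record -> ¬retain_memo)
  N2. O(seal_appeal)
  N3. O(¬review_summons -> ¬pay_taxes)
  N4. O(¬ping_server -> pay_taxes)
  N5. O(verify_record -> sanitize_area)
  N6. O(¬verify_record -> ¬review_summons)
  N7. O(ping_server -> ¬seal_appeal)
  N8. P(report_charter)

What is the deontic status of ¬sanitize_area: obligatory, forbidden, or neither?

Premise 2 gives O(seal_appeal).
Premise 7, O(ping_server -> ¬seal_appeal), contraposes to O(seal_appeal -> ¬ping_server); with O(seal_appeal) we get O(¬ping_server).
Premise 4 is O(¬ping_server -> pay_taxes); since O(¬ping_server), deontic closure gives O(pay_taxes).
Premise 3 is O(¬review_summons -> ¬pay_taxes); contrapositively O(pay_taxes -> review_summons). Since O(pay_taxes) holds, K gives O(review_summons).
The contrapositive of premise 6 (O(¬verify_record -> ¬review_summons)) is O(review_summons -> verify_record), and O(review_summons) is already established, so O(verify_record).
With premise 5, O(verify_record -> sanitize_area), the K-axiom yields O(sanitize_area).
Premises 1, 8 do not contribute to this derivation.
Thus O(sanitize_area), which is F(¬sanitize_area): ¬sanitize_area is forbidden.

Forbidden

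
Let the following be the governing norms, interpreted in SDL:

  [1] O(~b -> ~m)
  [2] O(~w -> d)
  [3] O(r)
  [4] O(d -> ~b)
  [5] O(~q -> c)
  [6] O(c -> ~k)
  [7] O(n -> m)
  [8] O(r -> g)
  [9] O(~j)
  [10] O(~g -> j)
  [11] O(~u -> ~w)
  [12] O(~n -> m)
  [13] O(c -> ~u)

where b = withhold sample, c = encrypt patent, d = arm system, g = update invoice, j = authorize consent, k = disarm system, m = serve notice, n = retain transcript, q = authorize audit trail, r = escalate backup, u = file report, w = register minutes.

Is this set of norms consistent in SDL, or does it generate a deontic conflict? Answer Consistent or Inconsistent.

Premise 10 is O(~g -> j), but O(~g) is not derivable from the premises, so it does not yield O(j).
So O(j) is not derivable, and the apparent clash with O(~j) does not arise.
A world satisfying every obligation exists (e.g. b=true, c=false, d=false, g=true, j=false, k=false, m=true, n=false, q=true, r=true, u=true, w=true); no atom is both obligatory and forbidden, so the set is consistent.

Consistent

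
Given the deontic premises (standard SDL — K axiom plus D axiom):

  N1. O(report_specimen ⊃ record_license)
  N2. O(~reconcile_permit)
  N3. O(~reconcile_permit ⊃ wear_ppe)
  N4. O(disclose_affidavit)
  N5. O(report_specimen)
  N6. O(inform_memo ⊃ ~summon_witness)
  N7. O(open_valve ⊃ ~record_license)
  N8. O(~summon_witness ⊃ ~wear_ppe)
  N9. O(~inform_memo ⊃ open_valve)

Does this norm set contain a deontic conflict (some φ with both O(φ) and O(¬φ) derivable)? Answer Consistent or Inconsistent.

From premise 2 we have O(~reconcile_permit).
With premise 3, O(~reconcile_permit ⊃ wear_ppe), the K-axiom yields O(wear_ppe).
The contrapositive of premise 8 (O(~summon_witness ⊃ ~wear_ppe)) is O(wear_ppe ⊃ summon_witness), and O(wear_ppe) is already established, so O(summon_witness).
The contrapositive of premise 6 (O(inform_memo ⊃ ~summon_witness)) is O(summon_witness ⊃ ~inform_memo), and O(summon_witness) is already established, so O(~inform_memo).
From O(~inform_memo) and premise 9, O(~inform_memo ⊃ open_valve), we obtain O(open_valve).
Premise 7 is O(open_valve ⊃ ~record_license); since O(open_valve), deontic closure gives O(~record_license).
Premise 1, O(report_specimen ⊃ record_license), contraposes to O(~record_license ⊃ ~report_specimen); with O(~record_license) we get O(~report_specimen).
However, premise 5 gives O(report_specimen).
We now have both O(~report_specimen) and O(report_specimen) — report_specimen is simultaneously obligatory and forbidden, violating the D-axiom.

Inconsistent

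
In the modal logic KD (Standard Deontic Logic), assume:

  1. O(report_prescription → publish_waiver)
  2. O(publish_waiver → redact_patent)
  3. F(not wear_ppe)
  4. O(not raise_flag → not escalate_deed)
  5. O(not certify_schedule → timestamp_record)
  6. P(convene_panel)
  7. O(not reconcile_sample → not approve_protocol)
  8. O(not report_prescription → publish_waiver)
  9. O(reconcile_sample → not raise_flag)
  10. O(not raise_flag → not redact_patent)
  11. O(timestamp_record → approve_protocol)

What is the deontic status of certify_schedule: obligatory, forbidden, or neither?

By case analysis on report_prescription: premise 1 gives O(report_prescription → publish_waiver) and premise 8 gives O(not report_prescription → publish_waiver), so O(publish_waiver) either way.
From O(publish_waiver) and premise 2, O(publish_waiver → redact_patent), we obtain O(redact_patent).
Premise 10 is O(not raise_flag → not redact_patent); contrapositively O(redact_patent → raise_flag). Since O(redact_patent) holds, K gives O(raise_flag).
Premise 9, O(reconcile_sample → not raise_flag), contraposes to O(raise_flag → not reconcile_sample); with O(raise_flag) we get O(not reconcile_sample).
Applying K to premise 7 (O(not reconcile_sample → not approve_protocol)) and O(not reconcile_sample) yields O(not approve_protocol).
Premise 11, O(timestamp_record → approve_protocol), contraposes to O(not approve_protocol → not timestamp_record); with O(not approve_protocol) we get O(not timestamp_record).
The contrapositive of premise 5 (O(not certify_schedule → timestamp_record)) is O(not timestamp_record → certify_schedule), and O(not timestamp_record) is already established, so O(certify_schedule).
Premises 3, 4, 6 do not contribute to this derivation.
Hence certify_schedule is obligatory.

Obligatory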